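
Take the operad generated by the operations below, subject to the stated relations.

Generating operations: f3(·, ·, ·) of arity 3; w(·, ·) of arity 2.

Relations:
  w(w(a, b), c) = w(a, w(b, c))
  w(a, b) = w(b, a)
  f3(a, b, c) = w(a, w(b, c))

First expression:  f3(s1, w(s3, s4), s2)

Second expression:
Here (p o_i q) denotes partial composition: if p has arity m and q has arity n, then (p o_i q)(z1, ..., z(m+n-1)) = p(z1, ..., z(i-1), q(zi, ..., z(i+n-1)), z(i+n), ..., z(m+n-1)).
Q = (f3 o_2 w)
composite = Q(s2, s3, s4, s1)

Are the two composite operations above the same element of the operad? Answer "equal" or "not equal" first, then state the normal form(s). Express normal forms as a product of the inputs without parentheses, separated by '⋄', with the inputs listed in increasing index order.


equal: each reduces to s1 ⋄ s2 ⋄ s3 ⋄ s4

The first composite normalizes to s1 ⋄ s2 ⋄ s3 ⋄ s4
The second composite normalizes to s1 ⋄ s2 ⋄ s3 ⋄ s4
The forms coincide; equal.


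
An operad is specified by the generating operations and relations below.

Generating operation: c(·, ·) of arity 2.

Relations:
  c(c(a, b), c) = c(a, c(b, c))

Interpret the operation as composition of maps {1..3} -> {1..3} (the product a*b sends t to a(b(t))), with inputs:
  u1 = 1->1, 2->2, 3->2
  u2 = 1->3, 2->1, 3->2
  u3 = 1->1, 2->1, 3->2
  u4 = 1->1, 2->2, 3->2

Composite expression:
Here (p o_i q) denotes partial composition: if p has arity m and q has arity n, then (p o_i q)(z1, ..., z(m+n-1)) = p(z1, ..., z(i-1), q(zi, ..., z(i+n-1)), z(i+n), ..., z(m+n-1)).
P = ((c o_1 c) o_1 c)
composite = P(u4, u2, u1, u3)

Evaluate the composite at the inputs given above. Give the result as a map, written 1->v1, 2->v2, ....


1->2, 2->2, 3->1


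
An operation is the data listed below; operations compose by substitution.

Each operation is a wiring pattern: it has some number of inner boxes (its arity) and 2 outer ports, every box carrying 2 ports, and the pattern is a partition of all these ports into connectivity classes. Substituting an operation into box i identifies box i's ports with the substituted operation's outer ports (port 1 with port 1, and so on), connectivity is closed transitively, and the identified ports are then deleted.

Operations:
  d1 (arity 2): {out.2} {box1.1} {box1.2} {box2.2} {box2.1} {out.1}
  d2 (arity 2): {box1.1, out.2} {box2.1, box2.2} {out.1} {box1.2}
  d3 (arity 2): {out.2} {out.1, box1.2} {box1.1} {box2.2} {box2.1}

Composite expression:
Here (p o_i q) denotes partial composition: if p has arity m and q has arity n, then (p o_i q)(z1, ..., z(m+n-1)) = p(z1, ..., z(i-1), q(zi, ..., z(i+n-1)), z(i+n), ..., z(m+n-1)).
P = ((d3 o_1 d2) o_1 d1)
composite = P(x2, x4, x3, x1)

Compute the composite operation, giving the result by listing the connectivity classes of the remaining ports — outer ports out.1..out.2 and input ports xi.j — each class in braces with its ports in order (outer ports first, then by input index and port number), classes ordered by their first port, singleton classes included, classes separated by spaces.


{out.1} {out.2} {x1.1} {x1.2} {x2.1} {x2.2} {x3.1, x3.2} {x4.1} {x4.2}

Connectivity passes through glued d3-boundaries; trace each wire chain.
after d1, the pattern on (x2, x4) reads {out.1} {out.2} {x2.1} {x2.2} {x4.1} {x4.2} (out.j = its outer ports)
after d2, the pattern on (x2, x4, x3) reads {out.1} {out.2} {x2.1} {x2.2} {x3.1, x3.2} {x4.1} {x4.2} (out.j = its outer ports)
after d3, the pattern on (x2, x4, x3, x1) reads {out.1} {out.2} {x1.1} {x1.2} {x2.1} {x2.2} {x3.1, x3.2} {x4.1} {x4.2} (out.j = its outer ports)


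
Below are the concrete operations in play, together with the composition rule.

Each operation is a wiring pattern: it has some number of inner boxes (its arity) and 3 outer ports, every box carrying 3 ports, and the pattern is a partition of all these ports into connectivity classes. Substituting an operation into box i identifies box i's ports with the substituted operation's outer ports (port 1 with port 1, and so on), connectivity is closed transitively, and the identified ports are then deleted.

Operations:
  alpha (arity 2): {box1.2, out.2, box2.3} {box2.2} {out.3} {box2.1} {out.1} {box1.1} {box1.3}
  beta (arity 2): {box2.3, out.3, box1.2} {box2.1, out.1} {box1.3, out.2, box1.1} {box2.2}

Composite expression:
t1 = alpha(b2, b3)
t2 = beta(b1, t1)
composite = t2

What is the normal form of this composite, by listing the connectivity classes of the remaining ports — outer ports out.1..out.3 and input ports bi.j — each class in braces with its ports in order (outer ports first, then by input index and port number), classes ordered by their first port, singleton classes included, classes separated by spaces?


{out.1} {out.2, b1.1, b1.3} {out.3, b1.2} {b2.1} {b2.2, b3.3} {b2.3} {b3.1} {b3.2}

Two ports join when wires chain via beta-identified ports.
through alpha, on inputs (b2, b3): {out.1} {out.2, b2.2, b3.3} {out.3} {b2.1} {b2.3} {b3.1} {b3.2} (out.j = stage outer ports)
through beta, on inputs (b1, b2, b3): {out.1} {out.2, b1.1, b1.3} {out.3, b1.2} {b2.1} {b2.2, b3.3} {b2.3} {b3.1} {b3.2} (out.j = stage outer ports)


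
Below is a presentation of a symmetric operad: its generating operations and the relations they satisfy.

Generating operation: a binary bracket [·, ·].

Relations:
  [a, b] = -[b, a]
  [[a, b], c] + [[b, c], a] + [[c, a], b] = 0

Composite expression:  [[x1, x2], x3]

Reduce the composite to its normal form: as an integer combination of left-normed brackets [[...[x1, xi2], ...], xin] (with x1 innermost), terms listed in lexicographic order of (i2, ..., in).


[[x1, x2], x3]


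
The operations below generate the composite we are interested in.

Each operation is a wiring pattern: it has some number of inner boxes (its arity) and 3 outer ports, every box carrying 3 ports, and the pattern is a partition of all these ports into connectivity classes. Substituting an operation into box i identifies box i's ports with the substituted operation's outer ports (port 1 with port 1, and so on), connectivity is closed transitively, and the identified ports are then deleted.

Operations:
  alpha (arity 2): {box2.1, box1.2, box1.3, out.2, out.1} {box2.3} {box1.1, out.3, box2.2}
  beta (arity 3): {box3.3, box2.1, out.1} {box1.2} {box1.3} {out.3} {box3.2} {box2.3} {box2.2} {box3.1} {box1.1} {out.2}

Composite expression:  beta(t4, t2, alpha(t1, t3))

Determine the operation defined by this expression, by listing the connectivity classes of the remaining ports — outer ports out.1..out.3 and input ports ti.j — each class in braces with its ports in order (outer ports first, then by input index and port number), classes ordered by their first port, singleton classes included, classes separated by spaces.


{out.1, t1.1, t2.1, t3.2} {out.2} {out.3} {t1.2, t1.3, t3.1} {t2.2} {t2.3} {t3.3} {t4.1} {t4.2} {t4.3}


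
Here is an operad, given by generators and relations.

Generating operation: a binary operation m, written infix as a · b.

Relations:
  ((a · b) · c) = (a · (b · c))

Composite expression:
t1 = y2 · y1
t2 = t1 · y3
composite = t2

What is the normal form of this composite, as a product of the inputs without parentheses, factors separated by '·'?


y2 · y1 · y3

The m-tree's shape is irrelevant; the y-reading-order decides.
(y2 · y1) linearizes to y2 · y1
((y2 · y1) · y3) linearizes to y2 · y1 · y3


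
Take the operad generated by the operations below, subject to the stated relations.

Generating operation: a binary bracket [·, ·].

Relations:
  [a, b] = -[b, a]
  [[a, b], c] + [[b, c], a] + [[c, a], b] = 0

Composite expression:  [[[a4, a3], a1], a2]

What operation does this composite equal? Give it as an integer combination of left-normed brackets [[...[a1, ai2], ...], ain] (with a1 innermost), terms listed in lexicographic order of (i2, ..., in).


[[[a1, a3], a4], a2] - [[[a1, a4], a3], a2]

Expand each bracket as ab - ba; the a1-initial words give the coefficients.
Composite bracket: [[[a4, a3], a1], a2]
The bracket unfolds into 8 signed words via [a, b] = ab - ba (2^3 = 8).
Only words starting with a1 matter:
  a1a3a4a2 appears with sign +1, giving the term +[[[a1, a3], a4], a2]
  a1a4a3a2 appears with sign -1, giving the term -[[[a1, a4], a3], a2]


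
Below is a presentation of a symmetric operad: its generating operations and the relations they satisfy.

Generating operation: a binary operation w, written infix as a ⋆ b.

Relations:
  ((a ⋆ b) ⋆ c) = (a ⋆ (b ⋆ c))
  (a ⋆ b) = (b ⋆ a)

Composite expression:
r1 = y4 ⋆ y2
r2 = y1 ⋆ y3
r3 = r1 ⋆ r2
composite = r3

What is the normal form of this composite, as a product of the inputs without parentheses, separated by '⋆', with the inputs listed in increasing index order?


Key point: w commutes, so take the y-inputs in any fixed order.
(y4 ⋆ y2) reduces to y4 ⋆ y2
(y1 ⋆ y3) reduces to y1 ⋆ y3
((y4 ⋆ y2) ⋆ (y1 ⋆ y3)) reduces to y4 ⋆ y2 ⋆ y1 ⋆ y3
the factors in increasing index order: y1 ⋆ y2 ⋆ y3 ⋆ y4

y1 ⋆ y2 ⋆ y3 ⋆ y4


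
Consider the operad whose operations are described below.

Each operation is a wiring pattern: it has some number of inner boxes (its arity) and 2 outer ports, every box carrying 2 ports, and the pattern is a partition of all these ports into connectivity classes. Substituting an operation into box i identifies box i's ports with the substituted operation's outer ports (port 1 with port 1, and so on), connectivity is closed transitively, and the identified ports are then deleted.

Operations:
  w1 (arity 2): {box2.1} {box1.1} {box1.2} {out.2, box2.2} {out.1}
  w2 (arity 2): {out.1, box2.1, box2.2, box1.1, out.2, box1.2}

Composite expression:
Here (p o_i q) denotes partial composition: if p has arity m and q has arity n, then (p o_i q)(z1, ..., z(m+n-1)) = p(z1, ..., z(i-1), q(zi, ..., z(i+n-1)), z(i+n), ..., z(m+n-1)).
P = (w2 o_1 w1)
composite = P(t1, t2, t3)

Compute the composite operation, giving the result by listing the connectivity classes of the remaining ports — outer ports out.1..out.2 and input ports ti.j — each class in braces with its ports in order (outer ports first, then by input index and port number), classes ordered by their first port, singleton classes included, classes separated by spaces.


{out.1, out.2, t2.2, t3.1, t3.2} {t1.1} {t1.2} {t2.1}

Treat the ports identified at w2 as solder joints: merge, then drop.
composing w1 on (t1, t2), with out.j its own outer ports: {out.1} {out.2, t2.2} {t1.1} {t1.2} {t2.1}
composing w2 on (t1, t2, t3), with out.j its own outer ports: {out.1, out.2, t2.2, t3.1, t3.2} {t1.1} {t1.2} {t2.1}


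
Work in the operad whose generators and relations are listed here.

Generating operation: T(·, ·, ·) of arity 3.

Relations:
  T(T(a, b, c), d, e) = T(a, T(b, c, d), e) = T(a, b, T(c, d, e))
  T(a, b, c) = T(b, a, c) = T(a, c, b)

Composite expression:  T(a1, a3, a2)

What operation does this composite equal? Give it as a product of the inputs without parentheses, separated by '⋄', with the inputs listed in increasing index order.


a1 ⋄ a2 ⋄ a3


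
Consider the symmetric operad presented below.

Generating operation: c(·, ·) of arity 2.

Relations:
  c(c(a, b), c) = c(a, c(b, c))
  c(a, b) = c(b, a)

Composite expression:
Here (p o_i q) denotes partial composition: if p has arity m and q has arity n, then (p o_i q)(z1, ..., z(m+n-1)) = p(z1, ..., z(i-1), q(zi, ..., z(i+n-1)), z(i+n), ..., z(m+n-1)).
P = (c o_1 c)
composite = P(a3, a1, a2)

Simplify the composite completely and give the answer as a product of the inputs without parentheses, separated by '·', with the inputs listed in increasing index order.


a1 · a2 · a3

With c associative and commutative, the a-input set is all that matters.
c(a3, a1) collapses to a3 · a1
c(c(a3, a1), a2) collapses to a3 · a1 · a2
putting the inputs in ascending order: a1 · a2 · a3


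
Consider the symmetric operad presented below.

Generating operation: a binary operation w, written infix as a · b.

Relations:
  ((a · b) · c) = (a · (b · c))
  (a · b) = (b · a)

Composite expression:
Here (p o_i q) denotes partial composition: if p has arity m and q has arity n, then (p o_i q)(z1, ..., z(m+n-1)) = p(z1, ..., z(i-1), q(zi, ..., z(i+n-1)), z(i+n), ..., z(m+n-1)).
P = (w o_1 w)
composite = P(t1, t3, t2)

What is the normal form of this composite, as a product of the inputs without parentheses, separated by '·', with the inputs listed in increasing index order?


t1 · t2 · t3


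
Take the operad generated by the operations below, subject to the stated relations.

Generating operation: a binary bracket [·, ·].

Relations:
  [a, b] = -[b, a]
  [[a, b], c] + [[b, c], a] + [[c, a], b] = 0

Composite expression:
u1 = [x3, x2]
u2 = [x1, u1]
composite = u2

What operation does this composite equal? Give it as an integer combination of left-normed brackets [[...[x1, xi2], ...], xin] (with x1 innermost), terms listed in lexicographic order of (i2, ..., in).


-[[x1, x2], x3] + [[x1, x3], x2]

Left-normed coefficients sit on the x1-initial expansion words.
Composite bracket: [x1, [x3, x2]]
Under [a, b] = ab - ba we get 4 signed associative words (2^2 = 4).
Collect the words opening with x1:
  x1x2x3 appears with sign -1, giving the term -[[x1, x2], x3]
  x1x3x2 appears with sign +1, giving the term +[[x1, x3], x2]


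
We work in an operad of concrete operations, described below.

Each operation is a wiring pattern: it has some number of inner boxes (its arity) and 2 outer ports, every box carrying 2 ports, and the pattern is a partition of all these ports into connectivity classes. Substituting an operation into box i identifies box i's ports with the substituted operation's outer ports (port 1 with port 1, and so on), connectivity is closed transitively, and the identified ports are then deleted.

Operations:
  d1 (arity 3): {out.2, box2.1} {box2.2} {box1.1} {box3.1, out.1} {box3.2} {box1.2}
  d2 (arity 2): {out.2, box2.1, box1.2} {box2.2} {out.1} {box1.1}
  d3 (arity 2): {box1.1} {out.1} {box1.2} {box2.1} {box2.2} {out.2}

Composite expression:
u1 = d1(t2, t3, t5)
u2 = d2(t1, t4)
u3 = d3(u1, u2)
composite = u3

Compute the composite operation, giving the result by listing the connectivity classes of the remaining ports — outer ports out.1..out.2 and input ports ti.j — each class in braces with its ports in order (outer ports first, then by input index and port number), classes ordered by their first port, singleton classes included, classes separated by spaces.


Treat the ports identified at d3 as solder joints: merge, then drop.
through d1, on inputs (t2, t3, t5): {out.1, t5.1} {out.2, t3.1} {t2.1} {t2.2} {t3.2} {t5.2} (out.j = stage outer ports)
through d2, on inputs (t1, t4): {out.1} {out.2, t1.2, t4.1} {t1.1} {t4.2} (out.j = stage outer ports)
through d3, on inputs (t2, t3, t5, t1, t4): {out.1} {out.2} {t1.1} {t1.2, t4.1} {t2.1} {t2.2} {t3.1} {t3.2} {t4.2} {t5.1} {t5.2} (out.j = stage outer ports)

{out.1} {out.2} {t1.1} {t1.2, t4.1} {t2.1} {t2.2} {t3.1} {t3.2} {t4.2} {t5.1} {t5.2}


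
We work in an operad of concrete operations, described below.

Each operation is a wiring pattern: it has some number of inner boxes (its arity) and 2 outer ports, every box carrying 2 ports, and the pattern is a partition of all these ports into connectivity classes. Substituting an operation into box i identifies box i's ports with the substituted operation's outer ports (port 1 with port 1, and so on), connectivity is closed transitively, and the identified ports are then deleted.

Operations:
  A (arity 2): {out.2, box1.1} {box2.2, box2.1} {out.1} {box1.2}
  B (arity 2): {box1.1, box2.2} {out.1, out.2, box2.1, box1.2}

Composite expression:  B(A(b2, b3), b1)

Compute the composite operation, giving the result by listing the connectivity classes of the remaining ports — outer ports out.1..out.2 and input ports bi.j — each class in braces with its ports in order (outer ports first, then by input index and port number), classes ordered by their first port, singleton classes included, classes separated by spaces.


Substituting into B glues patterns; closure does the rest.
through A, on inputs (b2, b3): {out.1} {out.2, b2.1} {b2.2} {b3.1, b3.2} (out.j = stage outer ports)
through B, on inputs (b2, b3, b1): {out.1, out.2, b1.1, b2.1} {b1.2} {b2.2} {b3.1, b3.2} (out.j = stage outer ports)

{out.1, out.2, b1.1, b2.1} {b1.2} {b2.2} {b3.1, b3.2}


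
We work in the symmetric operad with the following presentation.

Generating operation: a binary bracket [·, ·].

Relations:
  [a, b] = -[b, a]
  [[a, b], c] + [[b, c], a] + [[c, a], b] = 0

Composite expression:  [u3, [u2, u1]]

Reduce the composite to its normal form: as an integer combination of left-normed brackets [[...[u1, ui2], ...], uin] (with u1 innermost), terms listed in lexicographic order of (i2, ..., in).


[[u1, u2], u3]

Left-normed coefficients sit on the u1-initial expansion words.
Composite bracket: [u3, [u2, u1]]
Under [a, b] = ab - ba we get 4 signed associative words (2^2 = 4).
Collect the words opening with u1:
  sign of u1u2u3 is +1, so it contributes +[[u1, u2], u3]


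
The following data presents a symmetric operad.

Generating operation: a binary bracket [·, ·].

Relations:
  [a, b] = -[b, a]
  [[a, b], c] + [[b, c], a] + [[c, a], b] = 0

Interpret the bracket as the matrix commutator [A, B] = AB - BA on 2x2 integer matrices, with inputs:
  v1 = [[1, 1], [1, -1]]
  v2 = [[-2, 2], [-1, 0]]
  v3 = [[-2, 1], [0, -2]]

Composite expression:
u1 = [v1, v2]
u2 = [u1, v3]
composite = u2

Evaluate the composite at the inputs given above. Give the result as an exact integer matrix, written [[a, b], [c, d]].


[v1, v2] = [[-3, 6], [0, 3]]
[[v1, v2], v3] = [[0, -6], [0, 0]]

[[0, -6], [0, 0]]


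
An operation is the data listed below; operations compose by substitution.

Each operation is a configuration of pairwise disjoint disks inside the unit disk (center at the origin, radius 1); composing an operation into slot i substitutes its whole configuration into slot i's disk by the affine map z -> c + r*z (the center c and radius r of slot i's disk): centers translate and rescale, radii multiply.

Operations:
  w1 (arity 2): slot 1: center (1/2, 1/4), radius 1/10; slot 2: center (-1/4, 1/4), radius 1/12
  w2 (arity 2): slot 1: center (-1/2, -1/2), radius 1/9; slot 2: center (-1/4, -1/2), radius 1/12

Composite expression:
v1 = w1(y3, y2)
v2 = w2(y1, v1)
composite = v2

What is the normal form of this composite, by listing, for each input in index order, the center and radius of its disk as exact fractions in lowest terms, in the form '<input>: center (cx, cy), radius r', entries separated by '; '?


y1: center (-1/2, -1/2), radius 1/9; y2: center (-13/48, -23/48), radius 1/144; y3: center (-5/24, -23/48), radius 1/120

Follow each y-input down from w2: c' goes to c + r*c', radius to r*r'.
input y1: applying the 1 nested substitution gives center (-1/2, -1/2), radius 1/9
input y3: applying the 2 nested substitutions gives center (-5/24, -23/48), radius 1/120
input y2: applying the 2 nested substitutions gives center (-13/48, -23/48), radius 1/144


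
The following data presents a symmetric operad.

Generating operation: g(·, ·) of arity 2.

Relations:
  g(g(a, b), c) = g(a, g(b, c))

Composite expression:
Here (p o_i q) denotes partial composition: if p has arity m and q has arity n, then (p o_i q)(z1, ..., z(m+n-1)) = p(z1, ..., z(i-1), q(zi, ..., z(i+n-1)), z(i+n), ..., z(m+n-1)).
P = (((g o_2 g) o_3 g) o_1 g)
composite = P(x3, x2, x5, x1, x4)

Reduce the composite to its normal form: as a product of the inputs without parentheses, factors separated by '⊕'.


Under associativity of g, the answer is the x's in reading order.
g(x3, x2) flattens to x3 ⊕ x2
g(x1, x4) flattens to x1 ⊕ x4
g(x5, g(x1, x4)) flattens to x5 ⊕ x1 ⊕ x4
g(g(x3, x2), g(x5, g(x1, x4))) flattens to x3 ⊕ x2 ⊕ x5 ⊕ x1 ⊕ x4

x3 ⊕ x2 ⊕ x5 ⊕ x1 ⊕ x4


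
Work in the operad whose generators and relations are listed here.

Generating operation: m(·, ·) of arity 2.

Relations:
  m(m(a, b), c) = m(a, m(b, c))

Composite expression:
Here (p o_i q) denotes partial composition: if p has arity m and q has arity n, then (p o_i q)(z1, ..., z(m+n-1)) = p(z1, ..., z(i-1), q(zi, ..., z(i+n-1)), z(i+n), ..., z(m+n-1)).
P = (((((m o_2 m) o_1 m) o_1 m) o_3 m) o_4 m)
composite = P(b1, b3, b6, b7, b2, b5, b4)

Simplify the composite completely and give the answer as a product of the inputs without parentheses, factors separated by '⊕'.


Associativity of m dissolves the nesting; only the b-input order survives.
m(b1, b3) unparenthesizes to b1 ⊕ b3
m(b7, b2) unparenthesizes to b7 ⊕ b2
m(b6, m(b7, b2)) unparenthesizes to b6 ⊕ b7 ⊕ b2
m(m(b1, b3), m(b6, m(b7, b2))) unparenthesizes to b1 ⊕ b3 ⊕ b6 ⊕ b7 ⊕ b2
m(b5, b4) unparenthesizes to b5 ⊕ b4
m(m(m(b1, b3), m(b6, m(b7, b2))), m(b5, b4)) unparenthesizes to b1 ⊕ b3 ⊕ b6 ⊕ b7 ⊕ b2 ⊕ b5 ⊕ b4

b1 ⊕ b3 ⊕ b6 ⊕ b7 ⊕ b2 ⊕ b5 ⊕ b4


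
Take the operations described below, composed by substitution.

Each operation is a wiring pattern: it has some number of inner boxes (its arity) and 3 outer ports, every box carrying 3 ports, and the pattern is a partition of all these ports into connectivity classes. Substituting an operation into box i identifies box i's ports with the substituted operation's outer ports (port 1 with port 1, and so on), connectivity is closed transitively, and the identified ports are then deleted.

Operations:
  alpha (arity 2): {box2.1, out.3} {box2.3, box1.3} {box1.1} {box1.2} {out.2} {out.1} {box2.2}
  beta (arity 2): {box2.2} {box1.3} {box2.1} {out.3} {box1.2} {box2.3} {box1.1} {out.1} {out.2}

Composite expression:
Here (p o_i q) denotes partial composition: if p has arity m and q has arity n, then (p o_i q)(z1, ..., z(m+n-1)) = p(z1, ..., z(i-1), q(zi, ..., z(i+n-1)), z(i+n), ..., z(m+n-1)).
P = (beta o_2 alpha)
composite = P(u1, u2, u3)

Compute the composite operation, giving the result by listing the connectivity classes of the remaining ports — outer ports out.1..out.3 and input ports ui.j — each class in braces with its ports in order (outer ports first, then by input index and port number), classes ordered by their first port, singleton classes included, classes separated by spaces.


Substituting into beta glues patterns; closure does the rest.
composing alpha on (u2, u3), with out.j its own outer ports: {out.1} {out.2} {out.3, u3.1} {u2.1} {u2.2} {u2.3, u3.3} {u3.2}
composing beta on (u1, u2, u3), with out.j its own outer ports: {out.1} {out.2} {out.3} {u1.1} {u1.2} {u1.3} {u2.1} {u2.2} {u2.3, u3.3} {u3.1} {u3.2}

{out.1} {out.2} {out.3} {u1.1} {u1.2} {u1.3} {u2.1} {u2.2} {u2.3, u3.3} {u3.1} {u3.2}


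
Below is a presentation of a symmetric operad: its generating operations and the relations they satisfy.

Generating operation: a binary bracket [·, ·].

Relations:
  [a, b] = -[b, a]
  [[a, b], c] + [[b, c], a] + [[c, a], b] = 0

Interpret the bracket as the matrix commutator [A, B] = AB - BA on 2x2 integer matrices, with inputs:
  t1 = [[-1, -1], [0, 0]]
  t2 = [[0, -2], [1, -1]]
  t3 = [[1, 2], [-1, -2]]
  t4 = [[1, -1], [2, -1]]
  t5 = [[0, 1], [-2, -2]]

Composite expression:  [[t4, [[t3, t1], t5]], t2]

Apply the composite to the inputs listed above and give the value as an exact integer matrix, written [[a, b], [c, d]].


[t3, t1] = [[-1, -1], [1, 1]]
[[t3, t1], t5] = [[1, 0], [-2, -1]]
[t4, [[t3, t1], t5]] = [[2, 2], [8, -2]]
[[t4, [[t3, t1], t5]], t2] = [[18, -10], [4, -18]]

[[18, -10], [4, -18]]


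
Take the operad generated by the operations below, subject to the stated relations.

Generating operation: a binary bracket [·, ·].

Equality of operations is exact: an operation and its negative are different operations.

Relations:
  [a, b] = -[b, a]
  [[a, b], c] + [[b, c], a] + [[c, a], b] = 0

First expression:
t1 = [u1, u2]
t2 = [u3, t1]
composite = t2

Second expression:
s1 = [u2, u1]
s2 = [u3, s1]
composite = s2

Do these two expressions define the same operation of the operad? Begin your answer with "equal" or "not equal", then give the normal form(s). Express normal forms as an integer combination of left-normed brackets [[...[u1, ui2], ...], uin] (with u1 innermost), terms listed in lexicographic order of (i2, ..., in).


not equal; the first gives -[[u1, u2], u3] and the second [[u1, u2], u3]


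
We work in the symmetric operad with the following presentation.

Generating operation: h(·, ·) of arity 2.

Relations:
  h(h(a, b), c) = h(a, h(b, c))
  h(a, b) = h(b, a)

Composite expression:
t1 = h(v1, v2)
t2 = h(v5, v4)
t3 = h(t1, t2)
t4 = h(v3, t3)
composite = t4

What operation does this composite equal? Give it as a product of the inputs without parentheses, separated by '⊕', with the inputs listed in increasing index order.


v1 ⊕ v2 ⊕ v3 ⊕ v4 ⊕ v5

Both nesting and order wash out for h; what remains is which v's occur.
h(v1, v2) linearizes to v1 ⊕ v2
h(v5, v4) linearizes to v5 ⊕ v4
h(h(v1, v2), h(v5, v4)) linearizes to v1 ⊕ v2 ⊕ v5 ⊕ v4
h(v3, h(h(v1, v2), h(v5, v4))) linearizes to v3 ⊕ v1 ⊕ v2 ⊕ v5 ⊕ v4
the factors in increasing index order: v1 ⊕ v2 ⊕ v3 ⊕ v4 ⊕ v5


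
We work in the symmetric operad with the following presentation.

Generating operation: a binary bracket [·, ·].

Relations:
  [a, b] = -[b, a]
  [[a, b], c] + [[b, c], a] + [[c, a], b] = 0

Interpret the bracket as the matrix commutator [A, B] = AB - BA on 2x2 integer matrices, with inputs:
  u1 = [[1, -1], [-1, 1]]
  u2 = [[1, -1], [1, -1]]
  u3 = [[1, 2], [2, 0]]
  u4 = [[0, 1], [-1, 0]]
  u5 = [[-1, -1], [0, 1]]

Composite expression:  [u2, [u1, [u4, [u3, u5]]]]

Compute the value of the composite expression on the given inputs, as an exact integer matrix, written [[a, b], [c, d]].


[[0, -4], [-4, 0]]

[u3, u5] = [[2, 3], [-4, -2]]
[u4, [u3, u5]] = [[-1, -4], [-4, 1]]
[u1, [u4, [u3, u5]]] = [[0, -2], [2, 0]]
[u2, [u1, [u4, [u3, u5]]]] = [[0, -4], [-4, 0]]


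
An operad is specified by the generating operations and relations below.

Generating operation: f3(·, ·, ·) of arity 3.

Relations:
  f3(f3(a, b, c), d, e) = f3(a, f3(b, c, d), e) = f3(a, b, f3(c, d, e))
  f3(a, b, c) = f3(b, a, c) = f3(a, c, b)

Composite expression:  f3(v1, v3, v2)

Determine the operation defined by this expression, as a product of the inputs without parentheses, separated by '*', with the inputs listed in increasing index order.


v1 * v2 * v3


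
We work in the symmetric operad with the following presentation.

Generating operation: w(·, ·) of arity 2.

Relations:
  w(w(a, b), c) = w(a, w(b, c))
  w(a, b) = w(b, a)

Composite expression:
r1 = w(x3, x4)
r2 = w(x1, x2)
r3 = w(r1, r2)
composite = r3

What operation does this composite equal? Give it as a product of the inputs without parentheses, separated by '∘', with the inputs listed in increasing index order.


x1 ∘ x2 ∘ x3 ∘ x4

Both nesting and order wash out for w; what remains is which x's occur.
w(x3, x4) linearizes to x3 ∘ x4
w(x1, x2) linearizes to x1 ∘ x2
w(w(x3, x4), w(x1, x2)) linearizes to x3 ∘ x4 ∘ x1 ∘ x2
rearranged into index order: x1 ∘ x2 ∘ x3 ∘ x4


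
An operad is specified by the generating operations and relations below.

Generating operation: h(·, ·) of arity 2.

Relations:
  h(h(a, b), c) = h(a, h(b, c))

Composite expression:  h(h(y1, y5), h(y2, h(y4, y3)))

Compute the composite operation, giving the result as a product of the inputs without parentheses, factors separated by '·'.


Key point: h is associative — brackets drop, the y-order remains.
h(y1, y5) linearizes to y1 · y5
h(y4, y3) linearizes to y4 · y3
h(y2, h(y4, y3)) linearizes to y2 · y4 · y3
h(h(y1, y5), h(y2, h(y4, y3))) linearizes to y1 · y5 · y2 · y4 · y3

y1 · y5 · y2 · y4 · y3


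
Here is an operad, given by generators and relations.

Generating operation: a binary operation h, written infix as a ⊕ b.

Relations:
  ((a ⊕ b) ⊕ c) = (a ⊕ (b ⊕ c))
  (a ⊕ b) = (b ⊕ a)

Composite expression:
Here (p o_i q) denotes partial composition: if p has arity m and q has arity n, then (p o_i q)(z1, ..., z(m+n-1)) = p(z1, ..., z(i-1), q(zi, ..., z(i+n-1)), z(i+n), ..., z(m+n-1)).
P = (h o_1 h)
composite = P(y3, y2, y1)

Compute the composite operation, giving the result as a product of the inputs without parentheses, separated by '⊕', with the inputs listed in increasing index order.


Reordering under h is free, so list the y-inputs canonically.
(y3 ⊕ y2) flattens to y3 ⊕ y2
((y3 ⊕ y2) ⊕ y1) flattens to y3 ⊕ y2 ⊕ y1
commutativity sorts the factors: y1 ⊕ y2 ⊕ y3

y1 ⊕ y2 ⊕ y3


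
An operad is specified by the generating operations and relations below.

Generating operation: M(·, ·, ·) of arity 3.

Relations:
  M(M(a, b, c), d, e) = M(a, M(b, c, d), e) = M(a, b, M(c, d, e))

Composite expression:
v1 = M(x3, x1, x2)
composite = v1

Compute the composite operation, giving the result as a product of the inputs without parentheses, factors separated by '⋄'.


x3 ⋄ x1 ⋄ x2

Key point: M is associative — brackets drop, the x-order remains.
M(x3, x1, x2) linearizes to x3 ⋄ x1 ⋄ x2


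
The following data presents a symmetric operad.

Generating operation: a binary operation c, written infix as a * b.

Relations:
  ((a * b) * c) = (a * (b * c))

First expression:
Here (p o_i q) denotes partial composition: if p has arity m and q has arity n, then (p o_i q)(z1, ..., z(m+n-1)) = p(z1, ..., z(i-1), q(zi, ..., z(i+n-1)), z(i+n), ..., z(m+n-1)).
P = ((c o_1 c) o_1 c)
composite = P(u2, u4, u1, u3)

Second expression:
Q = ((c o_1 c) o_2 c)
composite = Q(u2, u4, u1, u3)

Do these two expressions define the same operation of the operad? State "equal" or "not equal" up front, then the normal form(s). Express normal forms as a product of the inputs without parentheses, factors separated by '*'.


equal — both sides give u2 * u4 * u1 * u3

The first composite normalizes to u2 * u4 * u1 * u3
The second composite normalizes to u2 * u4 * u1 * u3
Same normal form: equal.


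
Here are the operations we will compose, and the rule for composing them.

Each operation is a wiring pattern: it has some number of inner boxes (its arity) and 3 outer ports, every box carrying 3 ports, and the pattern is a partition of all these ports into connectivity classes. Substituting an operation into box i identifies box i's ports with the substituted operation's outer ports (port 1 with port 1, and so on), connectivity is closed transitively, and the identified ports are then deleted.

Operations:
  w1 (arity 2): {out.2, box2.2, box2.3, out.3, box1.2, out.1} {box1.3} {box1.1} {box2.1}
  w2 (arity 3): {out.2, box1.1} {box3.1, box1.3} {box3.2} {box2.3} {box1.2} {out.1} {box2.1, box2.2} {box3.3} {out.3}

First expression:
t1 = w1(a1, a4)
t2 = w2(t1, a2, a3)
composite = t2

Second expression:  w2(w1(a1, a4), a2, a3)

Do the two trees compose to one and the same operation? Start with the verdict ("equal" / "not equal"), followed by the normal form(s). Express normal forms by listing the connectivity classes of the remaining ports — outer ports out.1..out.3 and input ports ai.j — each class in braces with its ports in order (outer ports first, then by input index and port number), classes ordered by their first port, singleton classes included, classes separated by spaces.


equal; both compose to {out.1} {out.2, a1.2, a3.1, a4.2, a4.3} {out.3} {a1.1} {a1.3} {a2.1, a2.2} {a2.3} {a3.2} {a3.3} {a4.1}

The first composite normalizes to {out.1} {out.2, a1.2, a3.1, a4.2, a4.3} {out.3} {a1.1} {a1.3} {a2.1, a2.2} {a2.3} {a3.2} {a3.3} {a4.1}
The second composite normalizes to {out.1} {out.2, a1.2, a3.1, a4.2, a4.3} {out.3} {a1.1} {a1.3} {a2.1, a2.2} {a2.3} {a3.2} {a3.3} {a4.1}
The forms coincide; equal.


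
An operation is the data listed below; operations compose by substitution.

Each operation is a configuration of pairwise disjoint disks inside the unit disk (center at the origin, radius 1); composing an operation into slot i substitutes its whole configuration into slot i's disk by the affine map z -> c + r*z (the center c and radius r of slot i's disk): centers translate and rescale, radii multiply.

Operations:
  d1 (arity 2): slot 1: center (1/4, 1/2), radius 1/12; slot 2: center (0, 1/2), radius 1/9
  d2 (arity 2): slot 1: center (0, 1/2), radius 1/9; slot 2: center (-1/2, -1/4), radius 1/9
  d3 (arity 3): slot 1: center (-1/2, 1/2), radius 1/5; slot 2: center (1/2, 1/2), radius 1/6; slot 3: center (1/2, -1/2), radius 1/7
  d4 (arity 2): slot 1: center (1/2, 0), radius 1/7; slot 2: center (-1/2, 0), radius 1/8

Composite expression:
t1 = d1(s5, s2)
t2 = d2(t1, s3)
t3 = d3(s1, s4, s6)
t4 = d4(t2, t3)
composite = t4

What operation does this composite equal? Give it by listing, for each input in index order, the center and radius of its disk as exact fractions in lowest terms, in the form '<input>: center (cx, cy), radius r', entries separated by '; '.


s1: center (-9/16, 1/16), radius 1/40; s2: center (1/2, 5/63), radius 1/567; s3: center (3/7, -1/28), radius 1/63; s4: center (-7/16, 1/16), radius 1/48; s5: center (127/252, 5/63), radius 1/756; s6: center (-7/16, -1/16), radius 1/56

Follow each s-input down from d4: c' goes to c + r*c', radius to r*r'.
s5: after 3 affine steps, its disk has center (127/252, 5/63), radius 1/756
s2: after 3 affine steps, its disk has center (1/2, 5/63), radius 1/567
s3: after 2 affine steps, its disk has center (3/7, -1/28), radius 1/63
s1: after 2 affine steps, its disk has center (-9/16, 1/16), radius 1/40
s4: after 2 affine steps, its disk has center (-7/16, 1/16), radius 1/48
s6: after 2 affine steps, its disk has center (-7/16, -1/16), radius 1/56


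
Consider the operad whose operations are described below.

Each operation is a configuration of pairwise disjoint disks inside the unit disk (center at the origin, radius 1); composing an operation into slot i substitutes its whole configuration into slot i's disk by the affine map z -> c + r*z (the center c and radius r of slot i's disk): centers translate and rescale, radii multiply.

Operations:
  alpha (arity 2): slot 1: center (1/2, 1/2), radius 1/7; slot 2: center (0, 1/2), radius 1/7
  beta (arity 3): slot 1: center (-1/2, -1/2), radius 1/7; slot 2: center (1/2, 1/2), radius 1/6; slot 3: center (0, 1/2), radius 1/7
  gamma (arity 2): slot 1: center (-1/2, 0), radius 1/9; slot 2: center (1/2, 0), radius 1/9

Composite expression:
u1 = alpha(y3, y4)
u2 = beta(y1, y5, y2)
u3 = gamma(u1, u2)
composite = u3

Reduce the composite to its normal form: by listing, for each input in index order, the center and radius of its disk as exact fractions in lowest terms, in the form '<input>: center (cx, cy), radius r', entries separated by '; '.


y1: center (4/9, -1/18), radius 1/63; y2: center (1/2, 1/18), radius 1/63; y3: center (-4/9, 1/18), radius 1/63; y4: center (-1/2, 1/18), radius 1/63; y5: center (5/9, 1/18), radius 1/54

Below gamma, radii multiply path by path; the y-disk centers shift.
input y3: applying the 2 nested substitutions gives center (-4/9, 1/18), radius 1/63
input y4: applying the 2 nested substitutions gives center (-1/2, 1/18), radius 1/63
input y1: applying the 2 nested substitutions gives center (4/9, -1/18), radius 1/63
input y5: applying the 2 nested substitutions gives center (5/9, 1/18), radius 1/54
input y2: applying the 2 nested substitutions gives center (1/2, 1/18), radius 1/63


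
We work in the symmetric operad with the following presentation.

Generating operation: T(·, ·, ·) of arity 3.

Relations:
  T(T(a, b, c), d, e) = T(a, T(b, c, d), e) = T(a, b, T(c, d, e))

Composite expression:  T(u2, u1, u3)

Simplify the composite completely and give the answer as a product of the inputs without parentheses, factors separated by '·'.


The T-tree's shape is irrelevant; the u-reading-order decides.
T(u2, u1, u3) reduces to u2 · u1 · u3

u2 · u1 · u3


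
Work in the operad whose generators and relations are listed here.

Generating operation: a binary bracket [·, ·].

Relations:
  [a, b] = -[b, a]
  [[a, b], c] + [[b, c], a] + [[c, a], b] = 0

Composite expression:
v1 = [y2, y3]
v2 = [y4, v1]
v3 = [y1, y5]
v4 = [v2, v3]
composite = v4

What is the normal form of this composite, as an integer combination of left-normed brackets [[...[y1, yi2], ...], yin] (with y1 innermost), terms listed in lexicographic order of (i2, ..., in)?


Expand each bracket as ab - ba; the y1-initial words give the coefficients.
Composite bracket: [[y4, [y2, y3]], [y1, y5]]
The bracket unfolds into 16 signed words via [a, b] = ab - ba (2^4 = 16).
Words beginning with y1 determine it all:
  word y1y5y2y3y4 has sign +1, contributing +[[[[y1, y5], y2], y3], y4]
  word y1y5y3y2y4 has sign -1, contributing -[[[[y1, y5], y3], y2], y4]
  word y1y5y4y2y3 has sign -1, contributing -[[[[y1, y5], y4], y2], y3]
  word y1y5y4y3y2 has sign +1, contributing +[[[[y1, y5], y4], y3], y2]

[[[[y1, y5], y2], y3], y4] - [[[[y1, y5], y3], y2], y4] - [[[[y1, y5], y4], y2], y3] + [[[[y1, y5], y4], y3], y2]


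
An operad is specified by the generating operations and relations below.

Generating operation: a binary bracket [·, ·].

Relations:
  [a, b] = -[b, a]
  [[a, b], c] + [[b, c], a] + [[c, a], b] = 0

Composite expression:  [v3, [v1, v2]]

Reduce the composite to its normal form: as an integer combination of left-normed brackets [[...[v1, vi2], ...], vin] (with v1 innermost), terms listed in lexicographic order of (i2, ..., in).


Antisymmetry and Jacobi reduce to v1-anchored left-normed brackets.
Composite bracket: [v3, [v1, v2]]
Expanding via [a, b] = ab - ba: 4 signed words (2^2 = 4).
Coefficients come from the v1-initial words:
  from v1v2v3, sign -1: term -[[v1, v2], v3]

-[[v1, v2], v3]


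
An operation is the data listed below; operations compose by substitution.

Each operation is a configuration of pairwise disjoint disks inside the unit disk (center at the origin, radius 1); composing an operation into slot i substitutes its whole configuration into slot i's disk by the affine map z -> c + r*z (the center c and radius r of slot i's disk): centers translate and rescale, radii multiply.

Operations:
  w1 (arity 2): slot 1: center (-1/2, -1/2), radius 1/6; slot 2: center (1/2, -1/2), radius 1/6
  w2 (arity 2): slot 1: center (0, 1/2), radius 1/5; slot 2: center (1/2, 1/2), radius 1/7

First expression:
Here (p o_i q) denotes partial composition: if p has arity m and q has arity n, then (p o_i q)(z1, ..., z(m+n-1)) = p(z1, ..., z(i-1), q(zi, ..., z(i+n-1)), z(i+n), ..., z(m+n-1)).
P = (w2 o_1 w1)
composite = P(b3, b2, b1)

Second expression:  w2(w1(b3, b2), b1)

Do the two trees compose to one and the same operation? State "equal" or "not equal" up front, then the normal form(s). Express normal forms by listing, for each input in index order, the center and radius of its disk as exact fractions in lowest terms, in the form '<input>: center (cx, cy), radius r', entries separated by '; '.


The first expression reduces to b1: center (1/2, 1/2), radius 1/7; b2: center (1/10, 2/5), radius 1/30; b3: center (-1/10, 2/5), radius 1/30
The second expression reduces to b1: center (1/2, 1/2), radius 1/7; b2: center (1/10, 2/5), radius 1/30; b3: center (-1/10, 2/5), radius 1/30
Both agree, so they are equal.

equal; the common form is b1: center (1/2, 1/2), radius 1/7; b2: center (1/10, 2/5), radius 1/30; b3: center (-1/10, 2/5), radius 1/30


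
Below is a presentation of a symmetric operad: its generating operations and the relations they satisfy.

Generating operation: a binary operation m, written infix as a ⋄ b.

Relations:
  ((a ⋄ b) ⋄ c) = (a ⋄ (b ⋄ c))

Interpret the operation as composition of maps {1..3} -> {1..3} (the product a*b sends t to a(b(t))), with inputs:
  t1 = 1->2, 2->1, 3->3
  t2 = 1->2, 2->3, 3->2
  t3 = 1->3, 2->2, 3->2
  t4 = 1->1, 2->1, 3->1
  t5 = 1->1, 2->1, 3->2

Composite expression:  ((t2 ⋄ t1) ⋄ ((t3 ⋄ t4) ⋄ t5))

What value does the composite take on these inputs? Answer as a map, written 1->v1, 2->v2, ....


(t2 ⋄ t1) = 1->3, 2->2, 3->2
(t3 ⋄ t4) = 1->3, 2->3, 3->3
((t3 ⋄ t4) ⋄ t5) = 1->3, 2->3, 3->3
((t2 ⋄ t1) ⋄ ((t3 ⋄ t4) ⋄ t5)) = 1->2, 2->2, 3->2

1->2, 2->2, 3->2


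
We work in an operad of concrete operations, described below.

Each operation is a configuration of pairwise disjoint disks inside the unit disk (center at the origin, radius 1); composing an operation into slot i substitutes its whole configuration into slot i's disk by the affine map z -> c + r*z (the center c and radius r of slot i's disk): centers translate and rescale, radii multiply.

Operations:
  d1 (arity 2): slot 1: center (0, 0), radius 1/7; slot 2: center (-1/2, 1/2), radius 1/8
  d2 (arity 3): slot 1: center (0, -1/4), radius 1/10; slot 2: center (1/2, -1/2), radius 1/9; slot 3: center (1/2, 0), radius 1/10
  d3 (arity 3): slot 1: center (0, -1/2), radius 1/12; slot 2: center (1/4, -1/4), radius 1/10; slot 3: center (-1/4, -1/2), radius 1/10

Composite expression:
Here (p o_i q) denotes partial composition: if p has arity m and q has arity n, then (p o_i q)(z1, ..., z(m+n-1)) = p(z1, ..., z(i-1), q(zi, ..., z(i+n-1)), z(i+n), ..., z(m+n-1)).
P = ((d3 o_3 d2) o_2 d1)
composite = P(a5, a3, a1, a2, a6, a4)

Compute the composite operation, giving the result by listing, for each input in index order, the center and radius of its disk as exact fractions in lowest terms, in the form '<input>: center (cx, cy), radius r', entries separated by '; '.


Nesting under d3 composes maps z -> c + r*z down each a-path.
input a5: applying the 1 nested substitution gives center (0, -1/2), radius 1/12
input a3: applying the 2 nested substitutions gives center (1/4, -1/4), radius 1/70
input a1: applying the 2 nested substitutions gives center (1/5, -1/5), radius 1/80
input a2: applying the 2 nested substitutions gives center (-1/4, -21/40), radius 1/100
input a6: applying the 2 nested substitutions gives center (-1/5, -11/20), radius 1/90
input a4: applying the 2 nested substitutions gives center (-1/5, -1/2), radius 1/100

a1: center (1/5, -1/5), radius 1/80; a2: center (-1/4, -21/40), radius 1/100; a3: center (1/4, -1/4), radius 1/70; a4: center (-1/5, -1/2), radius 1/100; a5: center (0, -1/2), radius 1/12; a6: center (-1/5, -11/20), radius 1/90
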